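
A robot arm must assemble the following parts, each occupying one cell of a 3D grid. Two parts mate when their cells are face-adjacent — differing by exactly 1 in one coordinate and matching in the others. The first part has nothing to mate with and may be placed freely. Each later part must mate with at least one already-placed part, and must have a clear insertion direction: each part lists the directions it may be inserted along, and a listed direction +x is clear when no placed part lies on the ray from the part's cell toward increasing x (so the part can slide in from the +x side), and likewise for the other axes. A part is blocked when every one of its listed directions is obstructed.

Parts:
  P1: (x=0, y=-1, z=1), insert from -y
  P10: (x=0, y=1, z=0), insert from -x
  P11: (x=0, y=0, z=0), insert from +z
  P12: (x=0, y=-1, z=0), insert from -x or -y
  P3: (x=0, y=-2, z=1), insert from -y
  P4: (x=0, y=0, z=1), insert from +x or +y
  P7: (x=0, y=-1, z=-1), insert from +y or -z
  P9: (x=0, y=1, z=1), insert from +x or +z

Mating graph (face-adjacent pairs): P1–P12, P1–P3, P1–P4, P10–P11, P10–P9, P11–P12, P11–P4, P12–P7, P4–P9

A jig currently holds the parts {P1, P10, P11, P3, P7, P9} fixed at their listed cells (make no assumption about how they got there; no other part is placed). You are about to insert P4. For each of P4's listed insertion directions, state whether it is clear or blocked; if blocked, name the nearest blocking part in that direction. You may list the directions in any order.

+x: clear; +y: blocked by P9

+x: ray from P4(0, 0, 1) has no placed part ⇒ clear
+y: nearest on ray is P9@(0, 1, 1) ⇒ blocked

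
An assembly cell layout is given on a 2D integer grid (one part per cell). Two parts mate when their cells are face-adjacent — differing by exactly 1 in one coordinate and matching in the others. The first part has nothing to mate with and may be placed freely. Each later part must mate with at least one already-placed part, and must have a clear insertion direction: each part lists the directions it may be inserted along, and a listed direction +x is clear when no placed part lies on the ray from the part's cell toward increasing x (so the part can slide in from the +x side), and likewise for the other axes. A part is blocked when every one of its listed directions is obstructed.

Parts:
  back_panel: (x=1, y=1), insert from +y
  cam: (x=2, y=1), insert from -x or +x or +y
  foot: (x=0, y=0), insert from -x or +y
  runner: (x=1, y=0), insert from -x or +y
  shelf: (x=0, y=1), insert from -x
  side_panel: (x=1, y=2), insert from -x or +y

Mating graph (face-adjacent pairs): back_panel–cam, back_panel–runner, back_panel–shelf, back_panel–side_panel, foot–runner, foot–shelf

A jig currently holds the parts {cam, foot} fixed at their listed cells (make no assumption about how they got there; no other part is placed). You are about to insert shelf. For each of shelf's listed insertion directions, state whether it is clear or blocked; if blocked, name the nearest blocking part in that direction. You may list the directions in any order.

-x: clear

-x: ray from shelf(0, 1) has no placed part ⇒ clear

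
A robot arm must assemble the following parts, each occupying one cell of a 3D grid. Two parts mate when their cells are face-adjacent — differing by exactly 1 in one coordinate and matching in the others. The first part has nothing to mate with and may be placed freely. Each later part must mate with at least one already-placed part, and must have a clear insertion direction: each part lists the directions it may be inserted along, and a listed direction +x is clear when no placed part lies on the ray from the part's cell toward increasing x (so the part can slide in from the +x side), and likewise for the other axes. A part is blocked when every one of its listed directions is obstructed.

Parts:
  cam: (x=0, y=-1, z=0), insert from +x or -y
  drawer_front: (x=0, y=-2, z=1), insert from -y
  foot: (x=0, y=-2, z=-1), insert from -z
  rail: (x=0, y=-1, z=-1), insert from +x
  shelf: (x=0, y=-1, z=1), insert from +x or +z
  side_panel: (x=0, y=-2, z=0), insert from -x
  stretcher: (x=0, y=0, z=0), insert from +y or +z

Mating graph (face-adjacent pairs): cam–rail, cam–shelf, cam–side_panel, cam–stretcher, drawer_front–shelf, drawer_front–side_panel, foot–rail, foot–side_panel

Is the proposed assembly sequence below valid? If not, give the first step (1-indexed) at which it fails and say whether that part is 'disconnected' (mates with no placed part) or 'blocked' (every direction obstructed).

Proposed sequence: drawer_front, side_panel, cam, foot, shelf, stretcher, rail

1. drawer_front@(0, -2, 1) [-y clear] — {drawer_front}
2. side_panel@(0, -2, 0) [-x clear] — {drawer_front, side_panel}
3. cam@(0, -1, 0) [+x clear] — {cam, drawer_front, side_panel}
4. foot@(0, -2, -1) [-z clear] — {cam, drawer_front, foot, side_panel}
5. shelf@(0, -1, 1) [+x clear] — {cam, drawer_front, foot, shelf, side_panel}
6. stretcher@(0, 0, 0) [+y clear] — {cam, drawer_front, foot, shelf, side_panel, stretcher}
7. rail@(0, -1, -1) [+x clear] — {cam, drawer_front, foot, rail, shelf, side_panel, stretcher}

Valid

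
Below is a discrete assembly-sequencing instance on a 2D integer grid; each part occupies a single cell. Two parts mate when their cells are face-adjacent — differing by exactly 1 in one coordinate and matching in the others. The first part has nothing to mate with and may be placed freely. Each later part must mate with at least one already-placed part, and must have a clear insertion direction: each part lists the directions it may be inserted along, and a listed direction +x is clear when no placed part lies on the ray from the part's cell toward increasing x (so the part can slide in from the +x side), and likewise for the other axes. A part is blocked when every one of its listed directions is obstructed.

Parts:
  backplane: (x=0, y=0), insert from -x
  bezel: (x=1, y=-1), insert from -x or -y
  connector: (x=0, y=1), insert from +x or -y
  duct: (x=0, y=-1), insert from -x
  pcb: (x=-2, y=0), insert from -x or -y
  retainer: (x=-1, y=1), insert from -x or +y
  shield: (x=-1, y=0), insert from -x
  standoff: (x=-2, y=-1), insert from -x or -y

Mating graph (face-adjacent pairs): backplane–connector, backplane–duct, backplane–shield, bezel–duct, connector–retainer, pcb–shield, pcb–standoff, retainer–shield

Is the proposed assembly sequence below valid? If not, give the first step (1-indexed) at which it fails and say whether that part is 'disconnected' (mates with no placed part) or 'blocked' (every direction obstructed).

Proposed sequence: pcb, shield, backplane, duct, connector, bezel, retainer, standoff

1. pcb@(-2, 0) [-x clear] — {pcb}
2. shield@(-1, 0) — -x all obstructed ⇒ blocked

Invalid at step 2 (blocked)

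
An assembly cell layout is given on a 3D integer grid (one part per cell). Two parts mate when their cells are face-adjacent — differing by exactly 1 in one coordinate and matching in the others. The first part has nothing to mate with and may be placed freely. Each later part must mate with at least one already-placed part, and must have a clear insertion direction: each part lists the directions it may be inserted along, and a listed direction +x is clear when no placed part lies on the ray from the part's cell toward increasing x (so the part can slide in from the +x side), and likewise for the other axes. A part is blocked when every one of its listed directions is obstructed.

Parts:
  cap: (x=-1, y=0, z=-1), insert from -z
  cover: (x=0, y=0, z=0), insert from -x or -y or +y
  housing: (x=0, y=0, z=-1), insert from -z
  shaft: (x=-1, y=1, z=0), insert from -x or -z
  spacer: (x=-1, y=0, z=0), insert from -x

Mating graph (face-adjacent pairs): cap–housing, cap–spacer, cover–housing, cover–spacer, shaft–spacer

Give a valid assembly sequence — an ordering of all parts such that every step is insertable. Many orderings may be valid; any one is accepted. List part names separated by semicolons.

1. shaft@(-1, 1, 0) [-x clear] — {shaft}
2. spacer@(-1, 0, 0) [-x clear] — {shaft, spacer}
3. cover@(0, 0, 0) [-y clear] — {cover, shaft, spacer}
4. cap@(-1, 0, -1) [-z clear] — {cap, cover, shaft, spacer}
5. housing@(0, 0, -1) [-z clear] — {cap, cover, housing, shaft, spacer}

shaft; spacer; cover; cap; housing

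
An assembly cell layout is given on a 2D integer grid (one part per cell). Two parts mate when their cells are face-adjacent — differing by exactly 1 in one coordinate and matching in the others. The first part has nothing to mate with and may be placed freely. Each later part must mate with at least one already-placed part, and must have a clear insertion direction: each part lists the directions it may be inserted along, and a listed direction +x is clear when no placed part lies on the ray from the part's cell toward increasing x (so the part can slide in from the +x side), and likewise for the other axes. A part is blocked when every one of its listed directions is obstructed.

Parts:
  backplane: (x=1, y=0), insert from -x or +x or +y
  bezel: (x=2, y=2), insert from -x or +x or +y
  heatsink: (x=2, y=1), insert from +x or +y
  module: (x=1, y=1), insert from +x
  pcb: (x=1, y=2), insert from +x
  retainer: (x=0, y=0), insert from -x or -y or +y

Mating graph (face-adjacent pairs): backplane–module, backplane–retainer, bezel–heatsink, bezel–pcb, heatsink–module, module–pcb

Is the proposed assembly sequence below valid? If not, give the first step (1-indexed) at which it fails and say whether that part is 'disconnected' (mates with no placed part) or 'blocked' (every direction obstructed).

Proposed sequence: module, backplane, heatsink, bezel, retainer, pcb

Invalid at step 6 (blocked)

1. module@(1, 1) [+x clear] — {module}
2. backplane@(1, 0) [-x clear] — {backplane, module}
3. heatsink@(2, 1) [+x clear] — {backplane, heatsink, module}
4. bezel@(2, 2) [-x clear] — {backplane, bezel, heatsink, module}
5. retainer@(0, 0) [-x clear] — {backplane, bezel, heatsink, module, retainer}
6. pcb@(1, 2) — +x all obstructed ⇒ blocked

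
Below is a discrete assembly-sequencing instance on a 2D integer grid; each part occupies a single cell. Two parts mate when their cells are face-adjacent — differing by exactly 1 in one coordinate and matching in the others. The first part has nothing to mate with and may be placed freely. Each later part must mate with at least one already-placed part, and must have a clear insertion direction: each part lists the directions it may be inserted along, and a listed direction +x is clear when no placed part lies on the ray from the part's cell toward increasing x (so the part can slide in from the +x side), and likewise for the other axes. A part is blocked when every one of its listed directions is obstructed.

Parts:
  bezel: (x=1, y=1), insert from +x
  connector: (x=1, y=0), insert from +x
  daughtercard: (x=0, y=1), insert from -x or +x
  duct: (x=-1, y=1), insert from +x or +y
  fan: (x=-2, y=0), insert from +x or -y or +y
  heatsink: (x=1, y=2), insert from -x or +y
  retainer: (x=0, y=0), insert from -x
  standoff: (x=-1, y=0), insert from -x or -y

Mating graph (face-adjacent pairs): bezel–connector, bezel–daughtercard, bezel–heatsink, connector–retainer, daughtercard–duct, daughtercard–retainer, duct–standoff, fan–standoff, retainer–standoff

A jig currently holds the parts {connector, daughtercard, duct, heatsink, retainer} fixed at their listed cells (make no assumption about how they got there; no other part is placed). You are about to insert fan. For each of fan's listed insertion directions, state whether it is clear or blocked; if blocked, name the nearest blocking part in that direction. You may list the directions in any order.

+x: blocked by retainer; +y: clear; -y: clear

+x: nearest on ray is retainer@(0, 0) ⇒ blocked
-y: ray from fan(-2, 0) has no placed part ⇒ clear
+y: ray from fan(-2, 0) has no placed part ⇒ clear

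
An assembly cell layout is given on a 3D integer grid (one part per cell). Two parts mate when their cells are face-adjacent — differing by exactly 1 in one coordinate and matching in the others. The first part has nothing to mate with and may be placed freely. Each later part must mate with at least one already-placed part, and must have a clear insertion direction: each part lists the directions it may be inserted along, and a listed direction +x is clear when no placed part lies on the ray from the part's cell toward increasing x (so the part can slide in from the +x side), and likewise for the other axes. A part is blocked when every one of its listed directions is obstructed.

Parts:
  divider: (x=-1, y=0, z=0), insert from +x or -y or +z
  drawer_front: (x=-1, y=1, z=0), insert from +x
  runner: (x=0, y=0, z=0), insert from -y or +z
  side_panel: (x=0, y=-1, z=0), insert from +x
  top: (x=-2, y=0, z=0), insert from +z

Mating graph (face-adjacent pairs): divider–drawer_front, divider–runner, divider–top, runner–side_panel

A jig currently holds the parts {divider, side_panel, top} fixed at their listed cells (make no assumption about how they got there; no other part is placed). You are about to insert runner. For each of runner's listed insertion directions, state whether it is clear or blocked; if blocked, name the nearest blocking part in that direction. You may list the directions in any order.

-y: nearest on ray is side_panel@(0, -1, 0) ⇒ blocked
+z: ray from runner(0, 0, 0) has no placed part ⇒ clear

+z: clear; -y: blocked by side_panel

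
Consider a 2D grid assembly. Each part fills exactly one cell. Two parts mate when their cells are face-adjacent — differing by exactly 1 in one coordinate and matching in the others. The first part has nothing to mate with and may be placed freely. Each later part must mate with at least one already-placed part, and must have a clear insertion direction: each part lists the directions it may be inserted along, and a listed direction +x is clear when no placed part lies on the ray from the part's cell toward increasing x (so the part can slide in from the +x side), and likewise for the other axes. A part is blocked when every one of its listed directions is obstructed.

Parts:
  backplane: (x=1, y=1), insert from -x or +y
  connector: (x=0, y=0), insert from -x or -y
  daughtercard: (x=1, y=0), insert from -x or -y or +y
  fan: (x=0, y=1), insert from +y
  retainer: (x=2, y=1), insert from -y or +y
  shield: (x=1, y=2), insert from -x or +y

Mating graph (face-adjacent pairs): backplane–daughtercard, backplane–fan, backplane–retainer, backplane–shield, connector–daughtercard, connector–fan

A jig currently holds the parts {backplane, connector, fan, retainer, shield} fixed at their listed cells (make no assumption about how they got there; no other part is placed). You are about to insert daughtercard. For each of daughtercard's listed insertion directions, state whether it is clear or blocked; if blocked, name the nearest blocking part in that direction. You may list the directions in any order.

+y: blocked by backplane; -x: blocked by connector; -y: clear

-x: nearest on ray is connector@(0, 0) ⇒ blocked
-y: ray from daughtercard(1, 0) has no placed part ⇒ clear
+y: nearest on ray is backplane@(1, 1) ⇒ blocked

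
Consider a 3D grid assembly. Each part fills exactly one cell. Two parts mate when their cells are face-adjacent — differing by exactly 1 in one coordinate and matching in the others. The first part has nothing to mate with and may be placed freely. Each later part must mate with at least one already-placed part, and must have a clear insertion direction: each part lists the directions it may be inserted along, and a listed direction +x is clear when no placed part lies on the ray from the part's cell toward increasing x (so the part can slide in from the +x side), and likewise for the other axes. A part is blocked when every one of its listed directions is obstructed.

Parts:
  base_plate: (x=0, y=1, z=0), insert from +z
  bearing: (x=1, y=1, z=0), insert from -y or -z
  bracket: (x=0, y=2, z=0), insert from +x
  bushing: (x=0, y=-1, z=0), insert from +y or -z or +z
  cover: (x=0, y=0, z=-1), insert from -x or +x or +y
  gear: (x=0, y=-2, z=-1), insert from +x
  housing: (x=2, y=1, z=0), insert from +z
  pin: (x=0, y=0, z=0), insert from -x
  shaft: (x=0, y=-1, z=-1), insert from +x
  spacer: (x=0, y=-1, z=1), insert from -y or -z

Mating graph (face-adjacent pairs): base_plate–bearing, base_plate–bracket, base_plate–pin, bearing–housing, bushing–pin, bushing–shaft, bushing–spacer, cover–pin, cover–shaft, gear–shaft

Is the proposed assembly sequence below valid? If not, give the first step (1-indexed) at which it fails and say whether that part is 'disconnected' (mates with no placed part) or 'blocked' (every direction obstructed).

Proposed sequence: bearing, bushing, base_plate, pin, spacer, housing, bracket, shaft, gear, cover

Invalid at step 2 (disconnected)

1. bearing@(1, 1, 0) [-y clear] — {bearing}
2. bushing@(0, -1, 0) — no placed neighbour ⇒ disconnected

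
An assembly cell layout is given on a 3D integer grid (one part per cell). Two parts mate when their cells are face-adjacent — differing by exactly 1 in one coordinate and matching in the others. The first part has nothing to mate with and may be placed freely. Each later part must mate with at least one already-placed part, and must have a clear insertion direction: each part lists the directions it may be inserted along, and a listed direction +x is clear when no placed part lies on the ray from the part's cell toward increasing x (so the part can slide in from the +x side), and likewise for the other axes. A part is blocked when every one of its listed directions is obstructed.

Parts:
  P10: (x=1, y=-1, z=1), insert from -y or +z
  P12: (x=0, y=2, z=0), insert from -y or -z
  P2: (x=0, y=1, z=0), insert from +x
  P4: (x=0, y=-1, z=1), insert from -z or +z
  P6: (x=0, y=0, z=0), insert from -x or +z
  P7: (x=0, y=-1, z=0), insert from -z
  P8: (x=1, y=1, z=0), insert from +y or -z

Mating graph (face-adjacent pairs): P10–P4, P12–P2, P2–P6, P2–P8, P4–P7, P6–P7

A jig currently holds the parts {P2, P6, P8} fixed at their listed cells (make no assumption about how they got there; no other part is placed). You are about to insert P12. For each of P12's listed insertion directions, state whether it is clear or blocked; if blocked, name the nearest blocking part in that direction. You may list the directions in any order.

-y: nearest on ray is P2@(0, 1, 0) ⇒ blocked
-z: ray from P12(0, 2, 0) has no placed part ⇒ clear

-y: blocked by P2; -z: clear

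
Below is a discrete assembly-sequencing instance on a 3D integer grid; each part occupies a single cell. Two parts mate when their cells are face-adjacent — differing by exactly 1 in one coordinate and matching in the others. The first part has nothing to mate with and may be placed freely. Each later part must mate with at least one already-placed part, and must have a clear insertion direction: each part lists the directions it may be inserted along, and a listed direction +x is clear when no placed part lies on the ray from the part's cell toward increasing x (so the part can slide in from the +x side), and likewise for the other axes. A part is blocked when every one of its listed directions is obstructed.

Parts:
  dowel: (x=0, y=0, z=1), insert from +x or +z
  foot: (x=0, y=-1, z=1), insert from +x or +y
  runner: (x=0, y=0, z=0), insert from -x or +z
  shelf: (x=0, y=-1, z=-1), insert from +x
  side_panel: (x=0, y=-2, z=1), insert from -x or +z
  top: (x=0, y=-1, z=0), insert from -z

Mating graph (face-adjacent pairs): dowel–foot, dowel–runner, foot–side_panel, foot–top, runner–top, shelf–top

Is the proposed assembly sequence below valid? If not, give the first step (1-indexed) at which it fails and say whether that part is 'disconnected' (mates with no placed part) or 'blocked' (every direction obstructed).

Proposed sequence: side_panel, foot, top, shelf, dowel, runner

Valid

1. side_panel@(0, -2, 1) [-x clear] — {side_panel}
2. foot@(0, -1, 1) [+x clear] — {foot, side_panel}
3. top@(0, -1, 0) [-z clear] — {foot, side_panel, top}
4. shelf@(0, -1, -1) [+x clear] — {foot, shelf, side_panel, top}
5. dowel@(0, 0, 1) [+x clear] — {dowel, foot, shelf, side_panel, top}
6. runner@(0, 0, 0) [-x clear] — {dowel, foot, runner, shelf, side_panel, top}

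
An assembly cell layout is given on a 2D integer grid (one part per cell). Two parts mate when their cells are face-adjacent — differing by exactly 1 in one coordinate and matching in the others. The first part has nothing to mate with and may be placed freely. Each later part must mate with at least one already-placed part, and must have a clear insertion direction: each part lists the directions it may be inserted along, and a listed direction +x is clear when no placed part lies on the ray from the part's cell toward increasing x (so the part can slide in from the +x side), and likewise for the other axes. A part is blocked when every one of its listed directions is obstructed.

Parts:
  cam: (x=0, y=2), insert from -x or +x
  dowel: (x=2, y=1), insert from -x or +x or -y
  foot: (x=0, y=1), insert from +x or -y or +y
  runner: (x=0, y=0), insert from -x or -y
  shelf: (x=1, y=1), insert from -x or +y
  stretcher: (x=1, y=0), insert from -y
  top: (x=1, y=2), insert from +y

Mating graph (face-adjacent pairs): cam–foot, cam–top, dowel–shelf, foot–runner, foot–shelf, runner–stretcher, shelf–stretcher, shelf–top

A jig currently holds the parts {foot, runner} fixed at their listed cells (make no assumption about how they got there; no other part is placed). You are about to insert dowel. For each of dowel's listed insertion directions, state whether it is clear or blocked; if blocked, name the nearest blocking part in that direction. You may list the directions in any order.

-x: nearest on ray is foot@(0, 1) ⇒ blocked
+x: ray from dowel(2, 1) has no placed part ⇒ clear
-y: ray from dowel(2, 1) has no placed part ⇒ clear

+x: clear; -x: blocked by foot; -y: clear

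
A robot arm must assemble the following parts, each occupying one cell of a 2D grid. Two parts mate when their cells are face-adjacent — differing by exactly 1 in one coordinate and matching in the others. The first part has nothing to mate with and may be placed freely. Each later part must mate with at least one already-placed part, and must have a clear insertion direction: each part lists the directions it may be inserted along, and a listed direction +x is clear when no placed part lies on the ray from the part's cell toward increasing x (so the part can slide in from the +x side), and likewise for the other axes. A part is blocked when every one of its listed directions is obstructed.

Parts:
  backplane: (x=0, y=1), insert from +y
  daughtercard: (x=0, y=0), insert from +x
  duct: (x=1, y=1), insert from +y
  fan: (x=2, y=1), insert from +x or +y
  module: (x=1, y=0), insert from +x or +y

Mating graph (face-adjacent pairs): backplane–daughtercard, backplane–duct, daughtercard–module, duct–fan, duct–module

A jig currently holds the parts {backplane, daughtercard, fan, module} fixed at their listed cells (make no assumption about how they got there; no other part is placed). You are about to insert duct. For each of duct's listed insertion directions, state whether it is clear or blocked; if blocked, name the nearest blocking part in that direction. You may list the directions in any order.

+y: clear

+y: ray from duct(1, 1) has no placed part ⇒ clear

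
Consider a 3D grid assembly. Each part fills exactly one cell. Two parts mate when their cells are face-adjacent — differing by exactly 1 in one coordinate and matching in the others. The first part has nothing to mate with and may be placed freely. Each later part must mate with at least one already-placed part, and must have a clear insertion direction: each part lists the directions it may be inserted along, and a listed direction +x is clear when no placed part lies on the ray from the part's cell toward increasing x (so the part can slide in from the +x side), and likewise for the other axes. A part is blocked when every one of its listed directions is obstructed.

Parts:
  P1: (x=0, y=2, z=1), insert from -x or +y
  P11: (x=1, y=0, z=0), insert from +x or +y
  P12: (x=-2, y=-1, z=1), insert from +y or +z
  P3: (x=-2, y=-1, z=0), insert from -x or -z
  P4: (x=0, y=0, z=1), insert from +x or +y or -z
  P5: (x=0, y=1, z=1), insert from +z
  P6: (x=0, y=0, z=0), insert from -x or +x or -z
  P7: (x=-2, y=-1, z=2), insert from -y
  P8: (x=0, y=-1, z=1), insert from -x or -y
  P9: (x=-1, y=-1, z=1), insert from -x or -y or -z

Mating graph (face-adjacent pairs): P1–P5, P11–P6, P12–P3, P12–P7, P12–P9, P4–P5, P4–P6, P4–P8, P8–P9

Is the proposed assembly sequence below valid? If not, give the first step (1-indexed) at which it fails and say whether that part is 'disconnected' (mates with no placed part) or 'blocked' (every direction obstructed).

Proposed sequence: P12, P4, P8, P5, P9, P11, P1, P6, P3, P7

Invalid at step 2 (disconnected)

1. P12@(-2, -1, 1) [+y clear] — {P12}
2. P4@(0, 0, 1) — no placed neighbour ⇒ disconnected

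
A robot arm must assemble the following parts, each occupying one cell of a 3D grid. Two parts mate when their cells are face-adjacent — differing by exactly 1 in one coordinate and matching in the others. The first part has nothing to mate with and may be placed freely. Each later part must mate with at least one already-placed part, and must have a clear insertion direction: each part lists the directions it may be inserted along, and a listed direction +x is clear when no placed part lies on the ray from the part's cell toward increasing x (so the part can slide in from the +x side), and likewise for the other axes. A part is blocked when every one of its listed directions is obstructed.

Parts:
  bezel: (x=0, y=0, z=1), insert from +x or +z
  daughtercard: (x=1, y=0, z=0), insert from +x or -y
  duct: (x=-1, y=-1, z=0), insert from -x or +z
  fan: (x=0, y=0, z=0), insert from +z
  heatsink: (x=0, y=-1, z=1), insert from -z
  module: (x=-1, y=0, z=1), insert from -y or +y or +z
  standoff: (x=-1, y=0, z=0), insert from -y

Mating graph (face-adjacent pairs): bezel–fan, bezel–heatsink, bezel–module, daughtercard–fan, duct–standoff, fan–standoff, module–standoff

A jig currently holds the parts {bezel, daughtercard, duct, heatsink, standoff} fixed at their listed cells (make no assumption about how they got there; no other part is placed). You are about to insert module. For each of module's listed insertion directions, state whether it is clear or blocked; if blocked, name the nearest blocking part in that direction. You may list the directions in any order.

-y: ray from module(-1, 0, 1) has no placed part ⇒ clear
+y: ray from module(-1, 0, 1) has no placed part ⇒ clear
+z: ray from module(-1, 0, 1) has no placed part ⇒ clear

+y: clear; +z: clear; -y: clear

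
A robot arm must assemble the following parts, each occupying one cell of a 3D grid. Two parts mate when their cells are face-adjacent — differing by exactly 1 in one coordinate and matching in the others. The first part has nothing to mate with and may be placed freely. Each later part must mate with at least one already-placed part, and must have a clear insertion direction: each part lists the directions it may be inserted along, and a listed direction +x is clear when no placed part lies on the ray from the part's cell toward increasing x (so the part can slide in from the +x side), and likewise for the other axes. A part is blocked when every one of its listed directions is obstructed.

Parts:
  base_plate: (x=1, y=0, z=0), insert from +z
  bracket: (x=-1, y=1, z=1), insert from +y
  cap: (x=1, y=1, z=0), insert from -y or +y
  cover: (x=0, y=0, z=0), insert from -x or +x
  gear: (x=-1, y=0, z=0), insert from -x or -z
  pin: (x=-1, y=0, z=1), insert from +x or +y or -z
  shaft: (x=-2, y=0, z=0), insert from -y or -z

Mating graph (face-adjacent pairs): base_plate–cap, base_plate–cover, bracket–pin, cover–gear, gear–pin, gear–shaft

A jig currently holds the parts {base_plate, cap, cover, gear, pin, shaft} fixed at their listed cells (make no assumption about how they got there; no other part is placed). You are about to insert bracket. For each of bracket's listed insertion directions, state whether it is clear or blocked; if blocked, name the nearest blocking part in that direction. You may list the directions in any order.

+y: clear

+y: ray from bracket(-1, 1, 1) has no placed part ⇒ clear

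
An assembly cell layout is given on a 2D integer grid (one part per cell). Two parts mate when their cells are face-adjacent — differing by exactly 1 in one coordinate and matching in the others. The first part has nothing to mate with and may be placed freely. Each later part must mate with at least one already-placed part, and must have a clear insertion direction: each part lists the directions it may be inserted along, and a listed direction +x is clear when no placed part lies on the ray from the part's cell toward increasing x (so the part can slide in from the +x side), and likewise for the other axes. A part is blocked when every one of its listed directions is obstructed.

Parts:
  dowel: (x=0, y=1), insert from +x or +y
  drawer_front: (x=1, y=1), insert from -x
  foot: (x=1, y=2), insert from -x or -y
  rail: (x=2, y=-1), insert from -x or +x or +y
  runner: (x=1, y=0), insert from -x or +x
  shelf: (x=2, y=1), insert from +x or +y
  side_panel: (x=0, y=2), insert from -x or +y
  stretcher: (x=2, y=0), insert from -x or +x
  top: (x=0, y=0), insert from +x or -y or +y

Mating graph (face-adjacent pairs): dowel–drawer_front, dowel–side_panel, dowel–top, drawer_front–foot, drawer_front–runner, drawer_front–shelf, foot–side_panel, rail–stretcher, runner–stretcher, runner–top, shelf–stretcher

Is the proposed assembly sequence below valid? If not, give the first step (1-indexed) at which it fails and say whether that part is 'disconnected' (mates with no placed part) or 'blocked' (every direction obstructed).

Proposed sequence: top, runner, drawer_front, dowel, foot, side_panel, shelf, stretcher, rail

1. top@(0, 0) [+x clear] — {top}
2. runner@(1, 0) [+x clear] — {runner, top}
3. drawer_front@(1, 1) [-x clear] — {drawer_front, runner, top}
4. dowel@(0, 1) [+y clear] — {dowel, drawer_front, runner, top}
5. foot@(1, 2) [-x clear] — {dowel, drawer_front, foot, runner, top}
6. side_panel@(0, 2) [-x clear] — {dowel, drawer_front, foot, runner, side_panel, top}
7. shelf@(2, 1) [+x clear] — {dowel, drawer_front, foot, runner, shelf, side_panel, top}
8. stretcher@(2, 0) [+x clear] — {dowel, drawer_front, foot, runner, shelf, side_panel, stretcher, top}
9. rail@(2, -1) [-x clear] — {dowel, drawer_front, foot, rail, runner, shelf, side_panel, stretcher, top}

Valid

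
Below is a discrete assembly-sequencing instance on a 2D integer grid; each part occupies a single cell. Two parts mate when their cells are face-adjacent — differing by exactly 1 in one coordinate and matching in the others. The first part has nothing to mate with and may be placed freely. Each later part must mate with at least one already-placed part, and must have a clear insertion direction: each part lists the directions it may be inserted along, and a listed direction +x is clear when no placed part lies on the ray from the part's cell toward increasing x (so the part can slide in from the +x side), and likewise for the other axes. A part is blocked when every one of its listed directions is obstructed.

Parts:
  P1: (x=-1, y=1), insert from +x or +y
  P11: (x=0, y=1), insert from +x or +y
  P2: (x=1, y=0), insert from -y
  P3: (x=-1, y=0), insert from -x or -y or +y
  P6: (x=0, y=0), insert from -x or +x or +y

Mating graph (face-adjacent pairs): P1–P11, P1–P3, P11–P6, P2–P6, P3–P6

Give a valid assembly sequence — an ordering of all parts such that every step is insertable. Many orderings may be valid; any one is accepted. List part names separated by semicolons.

P6; P11; P1; P2; P3

1. P6@(0, 0) [-x clear] — {P6}
2. P11@(0, 1) [+x clear] — {P11, P6}
3. P1@(-1, 1) [+y clear] — {P1, P11, P6}
4. P2@(1, 0) [-y clear] — {P1, P11, P2, P6}
5. P3@(-1, 0) [-x clear] — {P1, P11, P2, P3, P6}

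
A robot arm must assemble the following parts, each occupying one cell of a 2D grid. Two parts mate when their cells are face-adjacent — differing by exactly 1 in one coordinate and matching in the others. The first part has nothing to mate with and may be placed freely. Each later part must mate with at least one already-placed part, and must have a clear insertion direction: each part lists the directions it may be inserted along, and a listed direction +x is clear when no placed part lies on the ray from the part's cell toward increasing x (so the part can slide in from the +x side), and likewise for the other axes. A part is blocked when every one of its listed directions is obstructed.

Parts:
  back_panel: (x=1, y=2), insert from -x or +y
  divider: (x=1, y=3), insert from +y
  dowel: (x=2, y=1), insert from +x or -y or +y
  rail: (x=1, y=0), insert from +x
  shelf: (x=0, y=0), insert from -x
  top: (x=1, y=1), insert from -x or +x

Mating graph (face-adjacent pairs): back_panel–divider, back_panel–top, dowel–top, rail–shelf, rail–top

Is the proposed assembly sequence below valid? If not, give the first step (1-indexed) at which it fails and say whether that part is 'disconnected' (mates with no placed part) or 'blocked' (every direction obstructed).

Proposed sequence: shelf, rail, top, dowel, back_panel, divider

1. shelf@(0, 0) [-x clear] — {shelf}
2. rail@(1, 0) [+x clear] — {rail, shelf}
3. top@(1, 1) [-x clear] — {rail, shelf, top}
4. dowel@(2, 1) [+x clear] — {dowel, rail, shelf, top}
5. back_panel@(1, 2) [-x clear] — {back_panel, dowel, rail, shelf, top}
6. divider@(1, 3) [+y clear] — {back_panel, divider, dowel, rail, shelf, top}

Valid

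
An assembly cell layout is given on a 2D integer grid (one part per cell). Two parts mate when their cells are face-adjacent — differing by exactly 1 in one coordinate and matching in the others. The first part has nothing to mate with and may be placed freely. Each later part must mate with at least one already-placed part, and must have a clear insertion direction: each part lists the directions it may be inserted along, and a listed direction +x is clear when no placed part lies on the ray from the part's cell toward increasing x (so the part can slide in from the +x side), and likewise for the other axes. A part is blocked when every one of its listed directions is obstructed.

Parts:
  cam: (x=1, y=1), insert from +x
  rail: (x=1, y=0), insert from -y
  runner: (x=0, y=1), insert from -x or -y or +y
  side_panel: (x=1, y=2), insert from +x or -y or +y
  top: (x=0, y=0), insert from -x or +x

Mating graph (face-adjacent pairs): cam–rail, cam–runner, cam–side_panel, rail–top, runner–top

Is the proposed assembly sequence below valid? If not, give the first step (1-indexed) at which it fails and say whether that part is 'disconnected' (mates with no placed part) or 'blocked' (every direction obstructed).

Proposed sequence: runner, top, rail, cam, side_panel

1. runner@(0, 1) [-x clear] — {runner}
2. top@(0, 0) [-x clear] — {runner, top}
3. rail@(1, 0) [-y clear] — {rail, runner, top}
4. cam@(1, 1) [+x clear] — {cam, rail, runner, top}
5. side_panel@(1, 2) [+x clear] — {cam, rail, runner, side_panel, top}

Valid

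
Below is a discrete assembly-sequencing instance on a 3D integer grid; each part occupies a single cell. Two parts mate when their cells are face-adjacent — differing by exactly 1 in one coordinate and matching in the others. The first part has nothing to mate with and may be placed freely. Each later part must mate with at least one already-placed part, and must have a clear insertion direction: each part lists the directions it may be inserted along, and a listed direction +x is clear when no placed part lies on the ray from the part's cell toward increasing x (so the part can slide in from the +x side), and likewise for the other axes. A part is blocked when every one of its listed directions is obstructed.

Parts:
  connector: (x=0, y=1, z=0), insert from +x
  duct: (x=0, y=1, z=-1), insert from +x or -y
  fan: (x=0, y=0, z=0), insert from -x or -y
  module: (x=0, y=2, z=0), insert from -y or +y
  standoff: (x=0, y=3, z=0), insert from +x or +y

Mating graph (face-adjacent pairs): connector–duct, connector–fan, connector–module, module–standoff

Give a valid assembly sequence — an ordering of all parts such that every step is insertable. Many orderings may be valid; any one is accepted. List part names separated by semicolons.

duct; connector; module; fan; standoff

1. duct@(0, 1, -1) [+x clear] — {duct}
2. connector@(0, 1, 0) [+x clear] — {connector, duct}
3. module@(0, 2, 0) [+y clear] — {connector, duct, module}
4. fan@(0, 0, 0) [-x clear] — {connector, duct, fan, module}
5. standoff@(0, 3, 0) [+x clear] — {connector, duct, fan, module, standoff}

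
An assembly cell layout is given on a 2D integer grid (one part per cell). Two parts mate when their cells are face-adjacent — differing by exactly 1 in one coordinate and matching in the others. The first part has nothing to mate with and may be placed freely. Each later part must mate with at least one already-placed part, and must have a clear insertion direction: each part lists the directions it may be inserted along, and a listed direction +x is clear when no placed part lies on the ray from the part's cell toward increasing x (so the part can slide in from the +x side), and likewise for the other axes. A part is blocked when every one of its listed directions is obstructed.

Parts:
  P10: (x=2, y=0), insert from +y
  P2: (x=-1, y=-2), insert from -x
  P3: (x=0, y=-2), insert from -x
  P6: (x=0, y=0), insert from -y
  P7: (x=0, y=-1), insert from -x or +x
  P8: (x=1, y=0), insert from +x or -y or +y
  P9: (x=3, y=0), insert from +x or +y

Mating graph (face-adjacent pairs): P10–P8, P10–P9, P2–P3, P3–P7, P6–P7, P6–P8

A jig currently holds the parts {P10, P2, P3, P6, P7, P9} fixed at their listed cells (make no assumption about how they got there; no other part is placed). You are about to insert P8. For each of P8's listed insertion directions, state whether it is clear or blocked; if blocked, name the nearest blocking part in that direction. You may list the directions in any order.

+x: blocked by P10; +y: clear; -y: clear

+x: nearest on ray is P10@(2, 0) ⇒ blocked
-y: ray from P8(1, 0) has no placed part ⇒ clear
+y: ray from P8(1, 0) has no placed part ⇒ clear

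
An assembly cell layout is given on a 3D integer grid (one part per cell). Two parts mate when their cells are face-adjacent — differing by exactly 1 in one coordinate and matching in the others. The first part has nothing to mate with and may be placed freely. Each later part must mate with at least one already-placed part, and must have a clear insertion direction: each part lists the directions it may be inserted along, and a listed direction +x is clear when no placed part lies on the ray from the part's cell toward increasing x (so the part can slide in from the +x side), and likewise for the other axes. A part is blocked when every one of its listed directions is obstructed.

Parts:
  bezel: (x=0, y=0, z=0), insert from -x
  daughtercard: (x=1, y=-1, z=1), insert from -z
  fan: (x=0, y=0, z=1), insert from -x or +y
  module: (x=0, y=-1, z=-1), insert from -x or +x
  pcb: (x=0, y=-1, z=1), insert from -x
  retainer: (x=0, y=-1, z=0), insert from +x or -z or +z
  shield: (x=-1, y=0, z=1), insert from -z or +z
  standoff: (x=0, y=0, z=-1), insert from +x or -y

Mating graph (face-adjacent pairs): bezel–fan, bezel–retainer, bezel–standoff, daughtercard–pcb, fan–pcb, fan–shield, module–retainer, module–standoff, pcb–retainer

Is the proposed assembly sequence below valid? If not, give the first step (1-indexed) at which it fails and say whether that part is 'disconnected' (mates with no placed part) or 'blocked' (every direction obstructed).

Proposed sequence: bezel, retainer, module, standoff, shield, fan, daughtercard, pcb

Invalid at step 5 (disconnected)

1. bezel@(0, 0, 0) [-x clear] — {bezel}
2. retainer@(0, -1, 0) [+x clear] — {bezel, retainer}
3. module@(0, -1, -1) [-x clear] — {bezel, module, retainer}
4. standoff@(0, 0, -1) [+x clear] — {bezel, module, retainer, standoff}
5. shield@(-1, 0, 1) — no placed neighbour ⇒ disconnected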